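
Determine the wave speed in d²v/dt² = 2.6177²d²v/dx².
Speed = 2.6177. Information travels along characteristics x = x₀ ± 2.6177t.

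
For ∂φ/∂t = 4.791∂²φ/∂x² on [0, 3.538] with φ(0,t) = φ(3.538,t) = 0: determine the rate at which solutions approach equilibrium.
Eigenvalues: λₙ = 4.791n²π²/3.538².
First three modes:
  n=1: λ₁ = 4.791π²/3.538² ≈ 3.778
  n=2: λ₂ = 19.164π²/3.538² ≈ 15.11 (4× faster decay)
  n=3: λ₃ = 43.119π²/3.538² ≈ 33.998 (9× faster decay)
As t → ∞, higher modes decay exponentially faster. The n=1 mode dominates: φ ~ c₁ sin(πx/3.538) e^{-λ₁t}.
Decay rate: λ₁ = 4.791π²/3.538² ≈ 3.778.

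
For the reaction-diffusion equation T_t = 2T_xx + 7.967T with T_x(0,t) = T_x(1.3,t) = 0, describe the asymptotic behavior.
T grows unboundedly. With Neumann BCs the constant mode has diffusion eigenvalue 0, so any r > 0 makes it grow like e^(7.967t); solution grows exponentially.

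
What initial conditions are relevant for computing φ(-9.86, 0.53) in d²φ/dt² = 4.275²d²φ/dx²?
Domain of dependence: [-12.12575, -7.59425]. Signals travel at speed 4.275, so data within |x - -9.86| ≤ 4.275·0.53 = 2.26575 can reach the point.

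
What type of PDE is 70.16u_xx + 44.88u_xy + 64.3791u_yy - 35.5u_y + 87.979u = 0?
With A = 70.16, B = 44.88, C = 64.3791, the discriminant is -16053.136224. This is an elliptic PDE.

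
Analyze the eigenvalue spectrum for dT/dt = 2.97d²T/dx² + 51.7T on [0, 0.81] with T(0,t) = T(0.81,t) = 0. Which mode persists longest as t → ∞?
Eigenvalues: λₙ = 2.97n²π²/0.81² - 51.7.
First three modes:
  n=1: λ₁ = 2.97π²/0.81² - 51.7 ≈ -7.023
  n=2: λ₂ = 11.88π²/0.81² - 51.7 ≈ 127.009
  n=3: λ₃ = 26.73π²/0.81² - 51.7 ≈ 350.395
Since 2.97π²/0.81² ≈ 44.677 < 51.7, λ₁ < 0.
The n=1 mode grows fastest (−λₙ is largest for n=1) → dominates.
Asymptotic: T ~ c₁ sin(πx/0.81) e^{7.023t} (exponential growth at rate −λ₁ ≈ 7.023).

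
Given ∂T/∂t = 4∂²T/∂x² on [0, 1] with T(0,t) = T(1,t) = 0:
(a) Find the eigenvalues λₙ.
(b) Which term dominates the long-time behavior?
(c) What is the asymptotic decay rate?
Eigenvalues: λₙ = 4n²π².
First three modes:
  n=1: λ₁ = 4π² ≈ 39.478
  n=2: λ₂ = 16π² ≈ 157.914 (4× faster decay)
  n=3: λ₃ = 36π² ≈ 355.306 (9× faster decay)
As t → ∞, higher modes decay exponentially faster. The n=1 mode dominates: T ~ c₁ sin(πx) e^{-λ₁t}.
Decay rate: λ₁ = 4π² ≈ 39.478.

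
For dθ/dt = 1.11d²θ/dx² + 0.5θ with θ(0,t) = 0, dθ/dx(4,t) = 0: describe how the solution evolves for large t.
θ grows unboundedly. Reaction dominates diffusion (r=0.5 > κπ²/(4L²)≈0.17); solution grows exponentially.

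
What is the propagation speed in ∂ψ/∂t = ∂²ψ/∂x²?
Infinite. The heat equation is parabolic, not hyperbolic, so disturbances propagate instantly.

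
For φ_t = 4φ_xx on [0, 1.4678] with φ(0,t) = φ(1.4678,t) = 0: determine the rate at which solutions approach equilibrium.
Eigenvalues: λₙ = 4n²π²/1.4678².
First three modes:
  n=1: λ₁ = 4π²/1.4678² ≈ 18.324
  n=2: λ₂ = 16π²/1.4678² ≈ 73.297 (4× faster decay)
  n=3: λ₃ = 36π²/1.4678² ≈ 164.918 (9× faster decay)
As t → ∞, higher modes decay exponentially faster. The n=1 mode dominates: φ ~ c₁ sin(πx/1.4678) e^{-λ₁t}.
Decay rate: λ₁ = 4π²/1.4678² ≈ 18.324.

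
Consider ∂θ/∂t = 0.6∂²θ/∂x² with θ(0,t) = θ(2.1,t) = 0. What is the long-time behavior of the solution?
As t → ∞, θ → 0. Heat diffuses out through both boundaries.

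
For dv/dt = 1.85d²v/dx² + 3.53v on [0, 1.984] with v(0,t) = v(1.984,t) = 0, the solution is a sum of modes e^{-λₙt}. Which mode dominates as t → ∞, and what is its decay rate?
Eigenvalues: λₙ = 1.85n²π²/1.984² - 3.53.
First three modes:
  n=1: λ₁ = 1.85π²/1.984² - 3.53 ≈ 1.109
  n=2: λ₂ = 7.4π²/1.984² - 3.53 ≈ 15.024
  n=3: λ₃ = 16.65π²/1.984² - 3.53 ≈ 38.218
Since 1.85π²/1.984² ≈ 4.639 > 3.53, all λₙ > 0.
The n=1 mode decays slowest → dominates as t → ∞.
Asymptotic: v ~ c₁ sin(πx/1.984) e^{-λ₁t} with decay rate λ₁ ≈ 1.109.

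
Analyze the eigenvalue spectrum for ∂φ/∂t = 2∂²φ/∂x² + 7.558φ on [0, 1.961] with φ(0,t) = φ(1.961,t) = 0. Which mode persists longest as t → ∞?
Eigenvalues: λₙ = 2n²π²/1.961² - 7.558.
First three modes:
  n=1: λ₁ = 2π²/1.961² - 7.558 ≈ -2.425
  n=2: λ₂ = 8π²/1.961² - 7.558 ≈ 12.974
  n=3: λ₃ = 18π²/1.961² - 7.558 ≈ 38.639
Since 2π²/1.961² ≈ 5.133 < 7.558, λ₁ < 0.
The n=1 mode grows fastest (−λₙ is largest for n=1) → dominates.
Asymptotic: φ ~ c₁ sin(πx/1.961) e^{2.425t} (exponential growth at rate −λ₁ ≈ 2.425).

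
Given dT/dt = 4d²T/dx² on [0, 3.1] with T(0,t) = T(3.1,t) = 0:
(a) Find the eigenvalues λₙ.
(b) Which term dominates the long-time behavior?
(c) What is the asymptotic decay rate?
Eigenvalues: λₙ = 4n²π²/3.1².
First three modes:
  n=1: λ₁ = 4π²/3.1² ≈ 4.108
  n=2: λ₂ = 16π²/3.1² ≈ 16.432 (4× faster decay)
  n=3: λ₃ = 36π²/3.1² ≈ 36.973 (9× faster decay)
As t → ∞, higher modes decay exponentially faster. The n=1 mode dominates: T ~ c₁ sin(πx/3.1) e^{-λ₁t}.
Decay rate: λ₁ = 4π²/3.1² ≈ 4.108.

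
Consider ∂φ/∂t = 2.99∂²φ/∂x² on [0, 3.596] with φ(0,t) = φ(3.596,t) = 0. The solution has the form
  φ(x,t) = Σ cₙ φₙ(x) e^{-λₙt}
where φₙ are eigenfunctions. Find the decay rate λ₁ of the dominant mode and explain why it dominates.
Eigenvalues: λₙ = 2.99n²π²/3.596².
First three modes:
  n=1: λ₁ = 2.99π²/3.596² ≈ 2.282
  n=2: λ₂ = 11.96π²/3.596² ≈ 9.128 (4× faster decay)
  n=3: λ₃ = 26.91π²/3.596² ≈ 20.539 (9× faster decay)
As t → ∞, higher modes decay exponentially faster. The n=1 mode dominates: φ ~ c₁ sin(πx/3.596) e^{-λ₁t}.
Decay rate: λ₁ = 2.99π²/3.596² ≈ 2.282.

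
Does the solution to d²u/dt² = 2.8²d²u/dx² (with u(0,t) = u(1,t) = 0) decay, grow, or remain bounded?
u oscillates (no decay). Energy is conserved; the solution oscillates indefinitely as standing waves.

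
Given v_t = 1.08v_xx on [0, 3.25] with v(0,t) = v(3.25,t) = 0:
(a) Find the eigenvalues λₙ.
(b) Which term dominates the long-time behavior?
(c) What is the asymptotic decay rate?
Eigenvalues: λₙ = 1.08n²π²/3.25².
First three modes:
  n=1: λ₁ = 1.08π²/3.25² ≈ 1.009
  n=2: λ₂ = 4.32π²/3.25² ≈ 4.037 (4× faster decay)
  n=3: λ₃ = 9.72π²/3.25² ≈ 9.082 (9× faster decay)
As t → ∞, higher modes decay exponentially faster. The n=1 mode dominates: v ~ c₁ sin(πx/3.25) e^{-λ₁t}.
Decay rate: λ₁ = 1.08π²/3.25² ≈ 1.009.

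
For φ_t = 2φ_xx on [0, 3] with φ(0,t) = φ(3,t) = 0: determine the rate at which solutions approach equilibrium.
Eigenvalues: λₙ = 2n²π²/3².
First three modes:
  n=1: λ₁ = 2π²/3² ≈ 2.193
  n=2: λ₂ = 8π²/3² ≈ 8.773 (4× faster decay)
  n=3: λ₃ = 18π²/3² ≈ 19.739 (9× faster decay)
As t → ∞, higher modes decay exponentially faster. The n=1 mode dominates: φ ~ c₁ sin(πx/3) e^{-λ₁t}.
Decay rate: λ₁ = 2π²/3² ≈ 2.193.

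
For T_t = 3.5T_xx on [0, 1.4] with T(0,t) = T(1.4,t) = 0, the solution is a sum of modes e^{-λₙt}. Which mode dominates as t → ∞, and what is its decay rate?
Eigenvalues: λₙ = 3.5n²π²/1.4².
First three modes:
  n=1: λ₁ = 3.5π²/1.4² ≈ 17.624
  n=2: λ₂ = 14π²/1.4² ≈ 70.497 (4× faster decay)
  n=3: λ₃ = 31.5π²/1.4² ≈ 158.619 (9× faster decay)
As t → ∞, higher modes decay exponentially faster. The n=1 mode dominates: T ~ c₁ sin(πx/1.4) e^{-λ₁t}.
Decay rate: λ₁ = 3.5π²/1.4² ≈ 17.624.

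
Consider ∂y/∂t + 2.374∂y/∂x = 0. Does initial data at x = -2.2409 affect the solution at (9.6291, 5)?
Yes. The characteristic through (9.6291, 5) passes through x = -2.2409.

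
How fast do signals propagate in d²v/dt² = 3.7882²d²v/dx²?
Speed = 3.7882. Information travels along characteristics x = x₀ ± 3.7882t.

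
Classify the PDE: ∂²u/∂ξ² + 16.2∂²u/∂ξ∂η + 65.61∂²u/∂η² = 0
A = 1, B = 16.2, C = 65.61. Discriminant B² - 4AC = 0. Since 0 = 0, parabolic.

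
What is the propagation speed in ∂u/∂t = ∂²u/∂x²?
Infinite. The heat equation is parabolic, not hyperbolic, so disturbances propagate instantly.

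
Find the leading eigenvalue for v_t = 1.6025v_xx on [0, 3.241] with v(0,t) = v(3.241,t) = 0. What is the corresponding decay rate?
Eigenvalues: λₙ = 1.6025n²π²/3.241².
First three modes:
  n=1: λ₁ = 1.6025π²/3.241² ≈ 1.506
  n=2: λ₂ = 6.41π²/3.241² ≈ 6.023 (4× faster decay)
  n=3: λ₃ = 14.4225π²/3.241² ≈ 13.551 (9× faster decay)
As t → ∞, higher modes decay exponentially faster. The n=1 mode dominates: v ~ c₁ sin(πx/3.241) e^{-λ₁t}.
Decay rate: λ₁ = 1.6025π²/3.241² ≈ 1.506.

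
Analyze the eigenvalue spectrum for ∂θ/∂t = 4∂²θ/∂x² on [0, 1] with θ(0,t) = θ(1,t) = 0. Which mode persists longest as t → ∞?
Eigenvalues: λₙ = 4n²π².
First three modes:
  n=1: λ₁ = 4π² ≈ 39.478
  n=2: λ₂ = 16π² ≈ 157.914 (4× faster decay)
  n=3: λ₃ = 36π² ≈ 355.306 (9× faster decay)
As t → ∞, higher modes decay exponentially faster. The n=1 mode dominates: θ ~ c₁ sin(πx) e^{-λ₁t}.
Decay rate: λ₁ = 4π² ≈ 39.478.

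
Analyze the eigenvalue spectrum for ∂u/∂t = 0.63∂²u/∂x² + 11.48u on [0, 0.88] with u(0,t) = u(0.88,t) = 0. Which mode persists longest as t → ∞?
Eigenvalues: λₙ = 0.63n²π²/0.88² - 11.48.
First three modes:
  n=1: λ₁ = 0.63π²/0.88² - 11.48 ≈ -3.451
  n=2: λ₂ = 2.52π²/0.88² - 11.48 ≈ 20.637
  n=3: λ₃ = 5.67π²/0.88² - 11.48 ≈ 60.783
Since 0.63π²/0.88² ≈ 8.029 < 11.48, λ₁ < 0.
The n=1 mode grows fastest (−λₙ is largest for n=1) → dominates.
Asymptotic: u ~ c₁ sin(πx/0.88) e^{3.451t} (exponential growth at rate −λ₁ ≈ 3.451).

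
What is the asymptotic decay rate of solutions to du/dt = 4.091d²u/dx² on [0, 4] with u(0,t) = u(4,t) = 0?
Eigenvalues: λₙ = 4.091n²π²/4².
First three modes:
  n=1: λ₁ = 4.091π²/4² ≈ 2.524
  n=2: λ₂ = 16.364π²/4² ≈ 10.094 (4× faster decay)
  n=3: λ₃ = 36.819π²/4² ≈ 22.712 (9× faster decay)
As t → ∞, higher modes decay exponentially faster. The n=1 mode dominates: u ~ c₁ sin(πx/4) e^{-λ₁t}.
Decay rate: λ₁ = 4.091π²/4² ≈ 2.524.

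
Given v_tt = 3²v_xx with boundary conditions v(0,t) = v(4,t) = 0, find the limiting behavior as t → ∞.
v oscillates (no decay). Energy is conserved; the solution oscillates indefinitely as standing waves.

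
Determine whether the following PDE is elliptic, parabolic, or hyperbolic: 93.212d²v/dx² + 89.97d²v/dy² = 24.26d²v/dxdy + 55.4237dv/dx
Rewriting in standard form: 93.212d²v/dx² - 24.26d²v/dxdy + 89.97d²v/dy² - 55.4237dv/dx = 0. Coefficients: A = 93.212, B = -24.26, C = 89.97. B² - 4AC = -32956.58696, which is negative, so the equation is elliptic.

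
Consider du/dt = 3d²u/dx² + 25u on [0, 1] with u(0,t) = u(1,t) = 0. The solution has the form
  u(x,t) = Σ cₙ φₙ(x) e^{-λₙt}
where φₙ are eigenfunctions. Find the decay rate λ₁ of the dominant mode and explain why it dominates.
Eigenvalues: λₙ = 3n²π²/1² - 25.
First three modes:
  n=1: λ₁ = 3π² - 25 ≈ 4.609
  n=2: λ₂ = 12π² - 25 ≈ 93.435
  n=3: λ₃ = 27π² - 25 ≈ 241.479
Since 3π² ≈ 29.609 > 25, all λₙ > 0.
The n=1 mode decays slowest → dominates as t → ∞.
Asymptotic: u ~ c₁ sin(πx/1) e^{-λ₁t} with decay rate λ₁ ≈ 4.609.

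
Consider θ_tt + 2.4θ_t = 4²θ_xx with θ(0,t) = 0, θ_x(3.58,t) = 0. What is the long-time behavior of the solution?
As t → ∞, θ → 0. Damping (γ=2.4) dissipates energy; oscillations decay exponentially.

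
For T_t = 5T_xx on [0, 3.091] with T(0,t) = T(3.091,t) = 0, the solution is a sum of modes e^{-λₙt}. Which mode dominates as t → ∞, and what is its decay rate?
Eigenvalues: λₙ = 5n²π²/3.091².
First three modes:
  n=1: λ₁ = 5π²/3.091² ≈ 5.165
  n=2: λ₂ = 20π²/3.091² ≈ 20.66 (4× faster decay)
  n=3: λ₃ = 45π²/3.091² ≈ 46.485 (9× faster decay)
As t → ∞, higher modes decay exponentially faster. The n=1 mode dominates: T ~ c₁ sin(πx/3.091) e^{-λ₁t}.
Decay rate: λ₁ = 5π²/3.091² ≈ 5.165.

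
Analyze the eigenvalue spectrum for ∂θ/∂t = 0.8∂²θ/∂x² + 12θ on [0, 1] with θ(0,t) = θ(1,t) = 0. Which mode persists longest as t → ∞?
Eigenvalues: λₙ = 0.8n²π²/1² - 12.
First three modes:
  n=1: λ₁ = 0.8π² - 12 ≈ -4.104
  n=2: λ₂ = 3.2π² - 12 ≈ 19.583
  n=3: λ₃ = 7.2π² - 12 ≈ 59.061
Since 0.8π² ≈ 7.896 < 12, λ₁ < 0.
The n=1 mode grows fastest (−λₙ is largest for n=1) → dominates.
Asymptotic: θ ~ c₁ sin(πx/1) e^{4.104t} (exponential growth at rate −λ₁ ≈ 4.104).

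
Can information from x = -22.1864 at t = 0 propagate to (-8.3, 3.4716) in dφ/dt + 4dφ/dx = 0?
Yes. The characteristic through (-8.3, 3.4716) passes through x = -22.1864.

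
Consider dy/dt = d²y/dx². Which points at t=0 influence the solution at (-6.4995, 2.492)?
The entire real line. The heat equation has infinite propagation speed: any initial disturbance instantly affects all points (though exponentially small far away).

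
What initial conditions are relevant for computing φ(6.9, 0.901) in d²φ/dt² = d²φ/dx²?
Domain of dependence: [5.999, 7.801]. Signals travel at speed 1, so data within |x - 6.9| ≤ 1·0.901 = 0.901 can reach the point.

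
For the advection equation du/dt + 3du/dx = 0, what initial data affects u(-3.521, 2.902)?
A single point: x = -12.227. The characteristic through (-3.521, 2.902) is x - 3t = const, so x = -3.521 - 3·2.902 = -12.227.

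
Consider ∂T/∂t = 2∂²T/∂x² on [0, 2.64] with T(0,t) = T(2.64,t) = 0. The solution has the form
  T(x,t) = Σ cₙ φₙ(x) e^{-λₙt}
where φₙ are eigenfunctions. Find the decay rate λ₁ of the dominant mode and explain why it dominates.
Eigenvalues: λₙ = 2n²π²/2.64².
First three modes:
  n=1: λ₁ = 2π²/2.64² ≈ 2.832
  n=2: λ₂ = 8π²/2.64² ≈ 11.329 (4× faster decay)
  n=3: λ₃ = 18π²/2.64² ≈ 25.49 (9× faster decay)
As t → ∞, higher modes decay exponentially faster. The n=1 mode dominates: T ~ c₁ sin(πx/2.64) e^{-λ₁t}.
Decay rate: λ₁ = 2π²/2.64² ≈ 2.832.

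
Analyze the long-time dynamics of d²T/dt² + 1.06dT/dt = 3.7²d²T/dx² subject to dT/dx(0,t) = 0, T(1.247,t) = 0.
Long-time behavior: T → 0. Damping (γ=1.06) dissipates energy; oscillations decay exponentially.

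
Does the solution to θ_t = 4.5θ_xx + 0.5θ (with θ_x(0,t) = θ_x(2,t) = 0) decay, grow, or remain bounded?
θ grows unboundedly. With Neumann BCs the constant mode has diffusion eigenvalue 0, so any r > 0 makes it grow like e^(0.5t); solution grows exponentially.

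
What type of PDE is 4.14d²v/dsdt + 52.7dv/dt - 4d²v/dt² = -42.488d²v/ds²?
Rewriting in standard form: 42.488d²v/ds² + 4.14d²v/dsdt - 4d²v/dt² + 52.7dv/dt = 0. With A = 42.488, B = 4.14, C = -4, the discriminant is 696.9476. This is a hyperbolic PDE.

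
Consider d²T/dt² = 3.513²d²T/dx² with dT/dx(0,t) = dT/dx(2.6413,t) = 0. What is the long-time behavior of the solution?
As t → ∞, T oscillates about a mean that drifts linearly in t (generically unbounded; no decay). There is no damping, so the nonconstant modes persist as standing waves (energy conserved, no decay). But with Neumann conditions at both ends the constant mode has eigenvalue 0: the spatial mean M(t) of T satisfies M'' = 0, so M(t) = M(0) + M'(0)·t. Unless the initial velocity has zero mean (∫T_t(x,0)dx = 0), the solution grows linearly in t (unbounded, though not exponentially); if it does have zero mean, the solution stays bounded and simply oscillates.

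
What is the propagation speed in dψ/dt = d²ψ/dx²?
Infinite. The heat equation is parabolic, not hyperbolic, so disturbances propagate instantly.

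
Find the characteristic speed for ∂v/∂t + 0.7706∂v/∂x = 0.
Speed = 0.7706. Information travels along x - 0.7706t = const (rightward).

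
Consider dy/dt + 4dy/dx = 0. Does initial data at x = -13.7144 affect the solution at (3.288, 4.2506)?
Yes. The characteristic through (3.288, 4.2506) passes through x = -13.7144.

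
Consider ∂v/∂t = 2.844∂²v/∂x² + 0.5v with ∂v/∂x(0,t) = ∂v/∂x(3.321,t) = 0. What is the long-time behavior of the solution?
As t → ∞, v grows unboundedly. With Neumann BCs the constant mode has diffusion eigenvalue 0, so any r > 0 makes it grow like e^(0.5t); solution grows exponentially.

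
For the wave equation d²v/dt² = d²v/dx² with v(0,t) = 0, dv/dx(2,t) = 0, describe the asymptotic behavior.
v oscillates (no decay). Energy is conserved; the solution oscillates indefinitely as standing waves.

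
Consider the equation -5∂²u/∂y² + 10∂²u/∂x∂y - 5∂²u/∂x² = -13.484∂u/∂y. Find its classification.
Rewriting in standard form: -5∂²u/∂x² + 10∂²u/∂x∂y - 5∂²u/∂y² + 13.484∂u/∂y = 0. Parabolic. (A = -5, B = 10, C = -5 gives B² - 4AC = 0.)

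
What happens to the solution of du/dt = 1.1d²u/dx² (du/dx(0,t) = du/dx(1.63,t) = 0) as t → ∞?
u → constant (steady state). Heat is conserved (no flux at boundaries); solution approaches the spatial average.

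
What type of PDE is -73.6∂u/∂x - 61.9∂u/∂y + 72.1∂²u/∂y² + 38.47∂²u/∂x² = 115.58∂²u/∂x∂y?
Rewriting in standard form: 38.47∂²u/∂x² - 115.58∂²u/∂x∂y + 72.1∂²u/∂y² - 73.6∂u/∂x - 61.9∂u/∂y = 0. With A = 38.47, B = -115.58, C = 72.1, the discriminant is 2263.9884. This is a hyperbolic PDE.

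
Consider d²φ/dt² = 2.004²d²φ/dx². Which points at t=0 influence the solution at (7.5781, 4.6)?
Domain of dependence: [-1.6403, 16.7965]. Signals travel at speed 2.004, so data within |x - 7.5781| ≤ 2.004·4.6 = 9.2184 can reach the point.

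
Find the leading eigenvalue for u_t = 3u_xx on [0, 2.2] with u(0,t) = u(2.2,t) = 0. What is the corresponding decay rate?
Eigenvalues: λₙ = 3n²π²/2.2².
First three modes:
  n=1: λ₁ = 3π²/2.2² ≈ 6.118
  n=2: λ₂ = 12π²/2.2² ≈ 24.47 (4× faster decay)
  n=3: λ₃ = 27π²/2.2² ≈ 55.058 (9× faster decay)
As t → ∞, higher modes decay exponentially faster. The n=1 mode dominates: u ~ c₁ sin(πx/2.2) e^{-λ₁t}.
Decay rate: λ₁ = 3π²/2.2² ≈ 6.118.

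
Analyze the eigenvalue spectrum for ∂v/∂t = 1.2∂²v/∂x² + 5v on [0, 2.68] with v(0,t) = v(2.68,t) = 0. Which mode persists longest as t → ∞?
Eigenvalues: λₙ = 1.2n²π²/2.68² - 5.
First three modes:
  n=1: λ₁ = 1.2π²/2.68² - 5 ≈ -3.351
  n=2: λ₂ = 4.8π²/2.68² - 5 ≈ 1.596
  n=3: λ₃ = 10.8π²/2.68² - 5 ≈ 9.841
Since 1.2π²/2.68² ≈ 1.649 < 5, λ₁ < 0.
The n=1 mode grows fastest (−λₙ is largest for n=1) → dominates.
Asymptotic: v ~ c₁ sin(πx/2.68) e^{3.351t} (exponential growth at rate −λ₁ ≈ 3.351).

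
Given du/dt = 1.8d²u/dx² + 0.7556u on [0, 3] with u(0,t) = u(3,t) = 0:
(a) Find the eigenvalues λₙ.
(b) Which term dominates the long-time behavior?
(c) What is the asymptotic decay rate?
Eigenvalues: λₙ = 1.8n²π²/3² - 0.7556.
First three modes:
  n=1: λ₁ = 1.8π²/3² - 0.7556 ≈ 1.218
  n=2: λ₂ = 7.2π²/3² - 0.7556 ≈ 7.14
  n=3: λ₃ = 16.2π²/3² - 0.7556 ≈ 17.01
Since 1.8π²/3² ≈ 1.974 > 0.7556, all λₙ > 0.
The n=1 mode decays slowest → dominates as t → ∞.
Asymptotic: u ~ c₁ sin(πx/3) e^{-λ₁t} with decay rate λ₁ ≈ 1.218.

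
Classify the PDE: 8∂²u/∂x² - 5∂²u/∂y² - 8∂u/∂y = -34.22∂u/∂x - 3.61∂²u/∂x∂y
Rewriting in standard form: 8∂²u/∂x² + 3.61∂²u/∂x∂y - 5∂²u/∂y² + 34.22∂u/∂x - 8∂u/∂y = 0. A = 8, B = 3.61, C = -5. Discriminant B² - 4AC = 173.0321. Since 173.0321 > 0, hyperbolic.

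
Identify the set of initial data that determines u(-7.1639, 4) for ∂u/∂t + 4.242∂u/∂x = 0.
A single point: x = -24.1319. The characteristic through (-7.1639, 4) is x - 4.242t = const, so x = -7.1639 - 4.242·4 = -24.1319.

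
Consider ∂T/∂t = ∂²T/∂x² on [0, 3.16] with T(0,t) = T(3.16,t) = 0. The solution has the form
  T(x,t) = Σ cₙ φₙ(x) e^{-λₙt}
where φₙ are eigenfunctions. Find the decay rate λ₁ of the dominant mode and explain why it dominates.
Eigenvalues: λₙ = n²π²/3.16².
First three modes:
  n=1: λ₁ = π²/3.16² ≈ 0.988
  n=2: λ₂ = 4π²/3.16² ≈ 3.954 (4× faster decay)
  n=3: λ₃ = 9π²/3.16² ≈ 8.895 (9× faster decay)
As t → ∞, higher modes decay exponentially faster. The n=1 mode dominates: T ~ c₁ sin(πx/3.16) e^{-λ₁t}.
Decay rate: λ₁ = π²/3.16² ≈ 0.988.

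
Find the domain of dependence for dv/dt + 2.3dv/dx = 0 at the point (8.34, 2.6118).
A single point: x = 2.33286. The characteristic through (8.34, 2.6118) is x - 2.3t = const, so x = 8.34 - 2.3·2.6118 = 2.33286.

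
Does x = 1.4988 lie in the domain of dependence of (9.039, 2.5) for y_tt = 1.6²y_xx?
No. The domain of dependence is [5.039, 13.039], and 1.4988 is outside this interval.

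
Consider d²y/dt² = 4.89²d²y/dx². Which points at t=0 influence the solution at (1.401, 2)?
Domain of dependence: [-8.379, 11.181]. Signals travel at speed 4.89, so data within |x - 1.401| ≤ 4.89·2 = 9.78 can reach the point.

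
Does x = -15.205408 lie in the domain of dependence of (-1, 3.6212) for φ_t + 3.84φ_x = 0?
No. Only data at x = -14.905408 affects (-1, 3.6212). Advection has one-way propagation along characteristics.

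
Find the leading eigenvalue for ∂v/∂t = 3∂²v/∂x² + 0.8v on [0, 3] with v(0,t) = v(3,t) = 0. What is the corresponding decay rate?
Eigenvalues: λₙ = 3n²π²/3² - 0.8.
First three modes:
  n=1: λ₁ = 3π²/3² - 0.8 ≈ 2.49
  n=2: λ₂ = 12π²/3² - 0.8 ≈ 12.359
  n=3: λ₃ = 27π²/3² - 0.8 ≈ 28.809
Since 3π²/3² ≈ 3.29 > 0.8, all λₙ > 0.
The n=1 mode decays slowest → dominates as t → ∞.
Asymptotic: v ~ c₁ sin(πx/3) e^{-λ₁t} with decay rate λ₁ ≈ 2.49.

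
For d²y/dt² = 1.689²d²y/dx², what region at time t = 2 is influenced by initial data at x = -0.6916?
Domain of influence: [-4.0696, 2.6864]. Data at x = -0.6916 spreads outward at speed 1.689.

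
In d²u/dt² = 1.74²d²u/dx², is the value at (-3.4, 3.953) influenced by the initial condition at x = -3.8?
Yes. The domain of dependence is [-10.27822, 3.47822], and -3.8 ∈ [-10.27822, 3.47822].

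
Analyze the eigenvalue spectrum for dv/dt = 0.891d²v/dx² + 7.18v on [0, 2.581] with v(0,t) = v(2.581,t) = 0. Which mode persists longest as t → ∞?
Eigenvalues: λₙ = 0.891n²π²/2.581² - 7.18.
First three modes:
  n=1: λ₁ = 0.891π²/2.581² - 7.18 ≈ -5.86
  n=2: λ₂ = 3.564π²/2.581² - 7.18 ≈ -1.9
  n=3: λ₃ = 8.019π²/2.581² - 7.18 ≈ 4.701
Since 0.891π²/2.581² ≈ 1.32 < 7.18, λ₁ < 0.
The n=1 mode grows fastest (−λₙ is largest for n=1) → dominates.
Asymptotic: v ~ c₁ sin(πx/2.581) e^{5.86t} (exponential growth at rate −λ₁ ≈ 5.86).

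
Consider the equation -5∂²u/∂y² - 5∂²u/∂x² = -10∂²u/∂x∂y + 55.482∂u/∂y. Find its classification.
Rewriting in standard form: -5∂²u/∂x² + 10∂²u/∂x∂y - 5∂²u/∂y² - 55.482∂u/∂y = 0. Parabolic. (A = -5, B = 10, C = -5 gives B² - 4AC = 0.)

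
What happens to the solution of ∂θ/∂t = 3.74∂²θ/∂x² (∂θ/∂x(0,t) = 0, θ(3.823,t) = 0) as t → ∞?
θ → 0. Heat escapes through the Dirichlet boundary.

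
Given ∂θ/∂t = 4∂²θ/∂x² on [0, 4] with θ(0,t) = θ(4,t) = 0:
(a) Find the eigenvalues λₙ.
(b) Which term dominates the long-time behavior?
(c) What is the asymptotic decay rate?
Eigenvalues: λₙ = 4n²π²/4².
First three modes:
  n=1: λ₁ = 4π²/4² ≈ 2.467
  n=2: λ₂ = 16π²/4² ≈ 9.87 (4× faster decay)
  n=3: λ₃ = 36π²/4² ≈ 22.207 (9× faster decay)
As t → ∞, higher modes decay exponentially faster. The n=1 mode dominates: θ ~ c₁ sin(πx/4) e^{-λ₁t}.
Decay rate: λ₁ = 4π²/4² ≈ 2.467.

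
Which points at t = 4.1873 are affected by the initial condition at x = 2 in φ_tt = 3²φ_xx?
Domain of influence: [-10.5619, 14.5619]. Data at x = 2 spreads outward at speed 3.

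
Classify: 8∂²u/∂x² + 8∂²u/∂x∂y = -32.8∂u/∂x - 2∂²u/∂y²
Rewriting in standard form: 8∂²u/∂x² + 8∂²u/∂x∂y + 2∂²u/∂y² + 32.8∂u/∂x = 0. Parabolic (discriminant = 0).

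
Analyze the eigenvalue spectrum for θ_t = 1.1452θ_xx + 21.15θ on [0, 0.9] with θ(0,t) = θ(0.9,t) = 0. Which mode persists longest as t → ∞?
Eigenvalues: λₙ = 1.1452n²π²/0.9² - 21.15.
First three modes:
  n=1: λ₁ = 1.1452π²/0.9² - 21.15 ≈ -7.196
  n=2: λ₂ = 4.5808π²/0.9² - 21.15 ≈ 34.666
  n=3: λ₃ = 10.3068π²/0.9² - 21.15 ≈ 104.435
Since 1.1452π²/0.9² ≈ 13.954 < 21.15, λ₁ < 0.
The n=1 mode grows fastest (−λₙ is largest for n=1) → dominates.
Asymptotic: θ ~ c₁ sin(πx/0.9) e^{7.196t} (exponential growth at rate −λ₁ ≈ 7.196).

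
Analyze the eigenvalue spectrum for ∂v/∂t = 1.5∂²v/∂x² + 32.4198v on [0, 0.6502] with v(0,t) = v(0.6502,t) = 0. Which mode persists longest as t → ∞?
Eigenvalues: λₙ = 1.5n²π²/0.6502² - 32.4198.
First three modes:
  n=1: λ₁ = 1.5π²/0.6502² - 32.4198 ≈ 2.599
  n=2: λ₂ = 6π²/0.6502² - 32.4198 ≈ 107.654
  n=3: λ₃ = 13.5π²/0.6502² - 32.4198 ≈ 282.746
Since 1.5π²/0.6502² ≈ 35.018 > 32.4198, all λₙ > 0.
The n=1 mode decays slowest → dominates as t → ∞.
Asymptotic: v ~ c₁ sin(πx/0.6502) e^{-λ₁t} with decay rate λ₁ ≈ 2.599.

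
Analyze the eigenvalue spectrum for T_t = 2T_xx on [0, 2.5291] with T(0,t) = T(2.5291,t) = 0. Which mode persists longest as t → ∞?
Eigenvalues: λₙ = 2n²π²/2.5291².
First three modes:
  n=1: λ₁ = 2π²/2.5291² ≈ 3.086
  n=2: λ₂ = 8π²/2.5291² ≈ 12.344 (4× faster decay)
  n=3: λ₃ = 18π²/2.5291² ≈ 27.774 (9× faster decay)
As t → ∞, higher modes decay exponentially faster. The n=1 mode dominates: T ~ c₁ sin(πx/2.5291) e^{-λ₁t}.
Decay rate: λ₁ = 2π²/2.5291² ≈ 3.086.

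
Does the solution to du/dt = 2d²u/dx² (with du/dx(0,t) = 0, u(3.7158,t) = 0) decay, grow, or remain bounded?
u → 0. Heat escapes through the Dirichlet boundary.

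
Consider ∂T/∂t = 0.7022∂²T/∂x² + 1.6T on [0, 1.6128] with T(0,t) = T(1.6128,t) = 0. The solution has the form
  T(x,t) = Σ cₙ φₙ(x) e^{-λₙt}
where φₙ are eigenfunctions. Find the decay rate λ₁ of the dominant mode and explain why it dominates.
Eigenvalues: λₙ = 0.7022n²π²/1.6128² - 1.6.
First three modes:
  n=1: λ₁ = 0.7022π²/1.6128² - 1.6 ≈ 1.064
  n=2: λ₂ = 2.8088π²/1.6128² - 1.6 ≈ 9.058
  n=3: λ₃ = 6.3198π²/1.6128² - 1.6 ≈ 22.38
Since 0.7022π²/1.6128² ≈ 2.664 > 1.6, all λₙ > 0.
The n=1 mode decays slowest → dominates as t → ∞.
Asymptotic: T ~ c₁ sin(πx/1.6128) e^{-λ₁t} with decay rate λ₁ ≈ 1.064.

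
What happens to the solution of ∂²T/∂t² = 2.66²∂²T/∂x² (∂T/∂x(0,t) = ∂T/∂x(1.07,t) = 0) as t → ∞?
T oscillates about a mean that drifts linearly in t (generically unbounded; no decay). There is no damping, so the nonconstant modes persist as standing waves (energy conserved, no decay). But with Neumann conditions at both ends the constant mode has eigenvalue 0: the spatial mean M(t) of T satisfies M'' = 0, so M(t) = M(0) + M'(0)·t. Unless the initial velocity has zero mean (∫T_t(x,0)dx = 0), the solution grows linearly in t (unbounded, though not exponentially); if it does have zero mean, the solution stays bounded and simply oscillates.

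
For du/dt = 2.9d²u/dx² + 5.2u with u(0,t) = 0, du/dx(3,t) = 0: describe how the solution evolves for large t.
u grows unboundedly. Reaction dominates diffusion (r=5.2 > κπ²/(4L²)≈0.8); solution grows exponentially.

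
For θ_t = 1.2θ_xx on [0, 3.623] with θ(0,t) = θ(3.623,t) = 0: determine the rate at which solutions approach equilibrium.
Eigenvalues: λₙ = 1.2n²π²/3.623².
First three modes:
  n=1: λ₁ = 1.2π²/3.623² ≈ 0.902
  n=2: λ₂ = 4.8π²/3.623² ≈ 3.609 (4× faster decay)
  n=3: λ₃ = 10.8π²/3.623² ≈ 8.121 (9× faster decay)
As t → ∞, higher modes decay exponentially faster. The n=1 mode dominates: θ ~ c₁ sin(πx/3.623) e^{-λ₁t}.
Decay rate: λ₁ = 1.2π²/3.623² ≈ 0.902.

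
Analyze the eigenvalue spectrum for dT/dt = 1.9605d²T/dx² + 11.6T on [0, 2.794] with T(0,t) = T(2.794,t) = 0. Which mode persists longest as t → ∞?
Eigenvalues: λₙ = 1.9605n²π²/2.794² - 11.6.
First three modes:
  n=1: λ₁ = 1.9605π²/2.794² - 11.6 ≈ -9.121
  n=2: λ₂ = 7.842π²/2.794² - 11.6 ≈ -1.685
  n=3: λ₃ = 17.6445π²/2.794² - 11.6 ≈ 10.708
Since 1.9605π²/2.794² ≈ 2.479 < 11.6, λ₁ < 0.
The n=1 mode grows fastest (−λₙ is largest for n=1) → dominates.
Asymptotic: T ~ c₁ sin(πx/2.794) e^{9.121t} (exponential growth at rate −λ₁ ≈ 9.121).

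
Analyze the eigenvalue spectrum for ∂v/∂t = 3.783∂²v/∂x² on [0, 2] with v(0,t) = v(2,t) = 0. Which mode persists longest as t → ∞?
Eigenvalues: λₙ = 3.783n²π²/2².
First three modes:
  n=1: λ₁ = 3.783π²/2² ≈ 9.334
  n=2: λ₂ = 15.132π²/2² ≈ 37.337 (4× faster decay)
  n=3: λ₃ = 34.047π²/2² ≈ 84.008 (9× faster decay)
As t → ∞, higher modes decay exponentially faster. The n=1 mode dominates: v ~ c₁ sin(πx/2) e^{-λ₁t}.
Decay rate: λ₁ = 3.783π²/2² ≈ 9.334.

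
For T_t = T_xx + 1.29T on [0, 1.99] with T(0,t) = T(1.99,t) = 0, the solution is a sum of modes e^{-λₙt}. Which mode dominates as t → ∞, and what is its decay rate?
Eigenvalues: λₙ = n²π²/1.99² - 1.29.
First three modes:
  n=1: λ₁ = π²/1.99² - 1.29 ≈ 1.202
  n=2: λ₂ = 4π²/1.99² - 1.29 ≈ 8.679
  n=3: λ₃ = 9π²/1.99² - 1.29 ≈ 21.14
Since π²/1.99² ≈ 2.492 > 1.29, all λₙ > 0.
The n=1 mode decays slowest → dominates as t → ∞.
Asymptotic: T ~ c₁ sin(πx/1.99) e^{-λ₁t} with decay rate λ₁ ≈ 1.202.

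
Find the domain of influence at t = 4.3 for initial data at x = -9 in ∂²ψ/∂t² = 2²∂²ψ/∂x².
Domain of influence: [-17.6, -0.4]. Data at x = -9 spreads outward at speed 2.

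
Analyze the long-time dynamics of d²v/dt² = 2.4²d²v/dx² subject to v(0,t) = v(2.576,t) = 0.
Long-time behavior: v oscillates (no decay). Energy is conserved; the solution oscillates indefinitely as standing waves.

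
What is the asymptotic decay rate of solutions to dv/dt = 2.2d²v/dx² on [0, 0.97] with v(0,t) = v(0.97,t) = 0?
Eigenvalues: λₙ = 2.2n²π²/0.97².
First three modes:
  n=1: λ₁ = 2.2π²/0.97² ≈ 23.077
  n=2: λ₂ = 8.8π²/0.97² ≈ 92.308 (4× faster decay)
  n=3: λ₃ = 19.8π²/0.97² ≈ 207.693 (9× faster decay)
As t → ∞, higher modes decay exponentially faster. The n=1 mode dominates: v ~ c₁ sin(πx/0.97) e^{-λ₁t}.
Decay rate: λ₁ = 2.2π²/0.97² ≈ 23.077.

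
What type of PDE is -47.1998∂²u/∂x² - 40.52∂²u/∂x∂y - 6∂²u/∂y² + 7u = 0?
With A = -47.1998, B = -40.52, C = -6, the discriminant is 509.0752. This is a hyperbolic PDE.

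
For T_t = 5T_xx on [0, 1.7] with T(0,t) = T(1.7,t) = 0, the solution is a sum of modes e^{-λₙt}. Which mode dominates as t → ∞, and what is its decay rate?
Eigenvalues: λₙ = 5n²π²/1.7².
First three modes:
  n=1: λ₁ = 5π²/1.7² ≈ 17.075
  n=2: λ₂ = 20π²/1.7² ≈ 68.302 (4× faster decay)
  n=3: λ₃ = 45π²/1.7² ≈ 153.679 (9× faster decay)
As t → ∞, higher modes decay exponentially faster. The n=1 mode dominates: T ~ c₁ sin(πx/1.7) e^{-λ₁t}.
Decay rate: λ₁ = 5π²/1.7² ≈ 17.075.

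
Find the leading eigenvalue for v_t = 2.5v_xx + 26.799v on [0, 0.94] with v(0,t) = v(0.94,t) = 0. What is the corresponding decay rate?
Eigenvalues: λₙ = 2.5n²π²/0.94² - 26.799.
First three modes:
  n=1: λ₁ = 2.5π²/0.94² - 26.799 ≈ 1.125
  n=2: λ₂ = 10π²/0.94² - 26.799 ≈ 84.899
  n=3: λ₃ = 22.5π²/0.94² - 26.799 ≈ 224.521
Since 2.5π²/0.94² ≈ 27.924 > 26.799, all λₙ > 0.
The n=1 mode decays slowest → dominates as t → ∞.
Asymptotic: v ~ c₁ sin(πx/0.94) e^{-λ₁t} with decay rate λ₁ ≈ 1.125.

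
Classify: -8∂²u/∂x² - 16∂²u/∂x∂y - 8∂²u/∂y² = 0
Parabolic (discriminant = 0).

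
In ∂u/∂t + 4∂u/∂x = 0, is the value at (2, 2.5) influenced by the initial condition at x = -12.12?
No. Only data at x = -8 affects (2, 2.5). Advection has one-way propagation along characteristics.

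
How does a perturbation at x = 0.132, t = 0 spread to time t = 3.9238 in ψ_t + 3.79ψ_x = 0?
At x = 15.003202. The characteristic carries data from (0.132, 0) to (15.003202, 3.9238).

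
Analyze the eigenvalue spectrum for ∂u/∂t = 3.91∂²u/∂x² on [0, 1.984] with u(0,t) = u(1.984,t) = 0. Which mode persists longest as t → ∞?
Eigenvalues: λₙ = 3.91n²π²/1.984².
First three modes:
  n=1: λ₁ = 3.91π²/1.984² ≈ 9.804
  n=2: λ₂ = 15.64π²/1.984² ≈ 39.215 (4× faster decay)
  n=3: λ₃ = 35.19π²/1.984² ≈ 88.234 (9× faster decay)
As t → ∞, higher modes decay exponentially faster. The n=1 mode dominates: u ~ c₁ sin(πx/1.984) e^{-λ₁t}.
Decay rate: λ₁ = 3.91π²/1.984² ≈ 9.804.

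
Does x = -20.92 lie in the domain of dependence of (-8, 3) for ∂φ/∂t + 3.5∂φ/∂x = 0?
No. Only data at x = -18.5 affects (-8, 3). Advection has one-way propagation along characteristics.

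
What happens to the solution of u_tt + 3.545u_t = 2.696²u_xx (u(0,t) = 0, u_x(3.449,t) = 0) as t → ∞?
u → 0. Damping (γ=3.545) dissipates energy; oscillations decay exponentially.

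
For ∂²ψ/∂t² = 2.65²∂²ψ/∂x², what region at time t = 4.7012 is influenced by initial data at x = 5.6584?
Domain of influence: [-6.79978, 18.11658]. Data at x = 5.6584 spreads outward at speed 2.65.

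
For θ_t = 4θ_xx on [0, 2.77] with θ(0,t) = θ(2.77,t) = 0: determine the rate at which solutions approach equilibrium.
Eigenvalues: λₙ = 4n²π²/2.77².
First three modes:
  n=1: λ₁ = 4π²/2.77² ≈ 5.145
  n=2: λ₂ = 16π²/2.77² ≈ 20.581 (4× faster decay)
  n=3: λ₃ = 36π²/2.77² ≈ 46.307 (9× faster decay)
As t → ∞, higher modes decay exponentially faster. The n=1 mode dominates: θ ~ c₁ sin(πx/2.77) e^{-λ₁t}.
Decay rate: λ₁ = 4π²/2.77² ≈ 5.145.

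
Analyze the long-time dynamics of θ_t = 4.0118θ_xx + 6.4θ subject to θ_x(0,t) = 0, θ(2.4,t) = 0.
Long-time behavior: θ grows unboundedly. Reaction dominates diffusion (r=6.4 > κπ²/(4L²)≈1.72); solution grows exponentially.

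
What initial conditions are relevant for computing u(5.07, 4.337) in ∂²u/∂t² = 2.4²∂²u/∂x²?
Domain of dependence: [-5.3388, 15.4788]. Signals travel at speed 2.4, so data within |x - 5.07| ≤ 2.4·4.337 = 10.4088 can reach the point.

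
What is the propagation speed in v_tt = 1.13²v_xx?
Speed = 1.13. Information travels along characteristics x = x₀ ± 1.13t.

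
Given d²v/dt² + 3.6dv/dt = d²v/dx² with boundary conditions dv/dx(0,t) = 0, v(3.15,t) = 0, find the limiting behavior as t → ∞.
v → 0. Damping (γ=3.6) dissipates energy; oscillations decay exponentially.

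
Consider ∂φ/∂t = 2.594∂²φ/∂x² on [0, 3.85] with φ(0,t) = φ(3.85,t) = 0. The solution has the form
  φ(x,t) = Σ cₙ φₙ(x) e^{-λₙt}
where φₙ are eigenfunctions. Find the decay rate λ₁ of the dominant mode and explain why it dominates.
Eigenvalues: λₙ = 2.594n²π²/3.85².
First three modes:
  n=1: λ₁ = 2.594π²/3.85² ≈ 1.727
  n=2: λ₂ = 10.376π²/3.85² ≈ 6.909 (4× faster decay)
  n=3: λ₃ = 23.346π²/3.85² ≈ 15.545 (9× faster decay)
As t → ∞, higher modes decay exponentially faster. The n=1 mode dominates: φ ~ c₁ sin(πx/3.85) e^{-λ₁t}.
Decay rate: λ₁ = 2.594π²/3.85² ≈ 1.727.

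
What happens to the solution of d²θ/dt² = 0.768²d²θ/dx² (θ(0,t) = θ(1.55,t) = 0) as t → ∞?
θ oscillates (no decay). Energy is conserved; the solution oscillates indefinitely as standing waves.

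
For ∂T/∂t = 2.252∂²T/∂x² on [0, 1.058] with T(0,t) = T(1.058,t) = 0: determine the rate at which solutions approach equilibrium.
Eigenvalues: λₙ = 2.252n²π²/1.058².
First three modes:
  n=1: λ₁ = 2.252π²/1.058² ≈ 19.856
  n=2: λ₂ = 9.008π²/1.058² ≈ 79.425 (4× faster decay)
  n=3: λ₃ = 20.268π²/1.058² ≈ 178.706 (9× faster decay)
As t → ∞, higher modes decay exponentially faster. The n=1 mode dominates: T ~ c₁ sin(πx/1.058) e^{-λ₁t}.
Decay rate: λ₁ = 2.252π²/1.058² ≈ 19.856.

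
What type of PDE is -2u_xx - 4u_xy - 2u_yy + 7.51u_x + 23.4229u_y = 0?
With A = -2, B = -4, C = -2, the discriminant is 0. This is a parabolic PDE.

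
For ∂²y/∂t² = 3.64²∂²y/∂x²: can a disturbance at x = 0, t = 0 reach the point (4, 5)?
Yes. The domain of dependence is [-14.2, 22.2], and 0 ∈ [-14.2, 22.2].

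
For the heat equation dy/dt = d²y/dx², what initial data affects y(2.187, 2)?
The entire real line. The heat equation has infinite propagation speed: any initial disturbance instantly affects all points (though exponentially small far away).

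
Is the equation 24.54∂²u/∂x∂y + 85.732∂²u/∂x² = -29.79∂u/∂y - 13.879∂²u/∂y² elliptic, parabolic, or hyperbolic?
Rewriting in standard form: 85.732∂²u/∂x² + 24.54∂²u/∂x∂y + 13.879∂²u/∂y² + 29.79∂u/∂y = 0. Computing B² - 4AC with A = 85.732, B = 24.54, C = 13.879: discriminant = -4157.286112 (negative). Answer: elliptic.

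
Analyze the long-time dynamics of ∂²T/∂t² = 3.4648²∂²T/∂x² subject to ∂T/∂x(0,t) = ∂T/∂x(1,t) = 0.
Long-time behavior: T oscillates about a mean that drifts linearly in t (generically unbounded; no decay). There is no damping, so the nonconstant modes persist as standing waves (energy conserved, no decay). But with Neumann conditions at both ends the constant mode has eigenvalue 0: the spatial mean M(t) of T satisfies M'' = 0, so M(t) = M(0) + M'(0)·t. Unless the initial velocity has zero mean (∫T_t(x,0)dx = 0), the solution grows linearly in t (unbounded, though not exponentially); if it does have zero mean, the solution stays bounded and simply oscillates.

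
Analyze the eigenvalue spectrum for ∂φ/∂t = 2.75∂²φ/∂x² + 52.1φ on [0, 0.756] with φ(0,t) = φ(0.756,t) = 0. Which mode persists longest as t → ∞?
Eigenvalues: λₙ = 2.75n²π²/0.756² - 52.1.
First three modes:
  n=1: λ₁ = 2.75π²/0.756² - 52.1 ≈ -4.611
  n=2: λ₂ = 11π²/0.756² - 52.1 ≈ 137.854
  n=3: λ₃ = 24.75π²/0.756² - 52.1 ≈ 375.297
Since 2.75π²/0.756² ≈ 47.489 < 52.1, λ₁ < 0.
The n=1 mode grows fastest (−λₙ is largest for n=1) → dominates.
Asymptotic: φ ~ c₁ sin(πx/0.756) e^{4.611t} (exponential growth at rate −λ₁ ≈ 4.611).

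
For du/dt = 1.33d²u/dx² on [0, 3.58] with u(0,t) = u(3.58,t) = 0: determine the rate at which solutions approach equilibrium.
Eigenvalues: λₙ = 1.33n²π²/3.58².
First three modes:
  n=1: λ₁ = 1.33π²/3.58² ≈ 1.024
  n=2: λ₂ = 5.32π²/3.58² ≈ 4.097 (4× faster decay)
  n=3: λ₃ = 11.97π²/3.58² ≈ 9.218 (9× faster decay)
As t → ∞, higher modes decay exponentially faster. The n=1 mode dominates: u ~ c₁ sin(πx/3.58) e^{-λ₁t}.
Decay rate: λ₁ = 1.33π²/3.58² ≈ 1.024.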